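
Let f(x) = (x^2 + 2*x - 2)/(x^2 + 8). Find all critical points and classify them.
f'(x) = 2*(-x^2 + 10*x + 8)/(x^4 + 16*x^2 + 64)

Solve f'(x) = 0:
  f'(x) = -2*(x^2 - 10*x - 8)/(x^2 + 8)^2; the denominator is positive wherever f is defined, so f'(x) = 0 ⇔ -2*x^2 + 20*x + 16 = 0.
  Factor: -2*x^2 + 20*x + 16 = -2*(x^2 - 10*x - 8); x^2 - 10*x - 8 = 0 has no rational roots; quadratic formula: x = (10 ± √132)/2.
  ⇒ x = 5 - sqrt(33) ≈ -0.7446, 5 + sqrt(33) ≈ 10.7446

f''(x) = 4*(x^3 - 15*x^2 - 24*x + 40)/(x^6 + 24*x^4 + 192*x^2 + 512)
Second-derivative test at each critical point:
  f''(-0.7446) = 0.3140 > 0 → local minimum
  f''(10.7446) = -0.0015 < 0 → local maximum

Critical points: x = 5 - sqrt(33) ≈ -0.7446 (local minimum); x = 5 + sqrt(33) ≈ 10.7446 (local maximum)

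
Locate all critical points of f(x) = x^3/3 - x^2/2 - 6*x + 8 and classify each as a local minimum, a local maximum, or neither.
f'(x) = x^2 - x - 6

Solve f'(x) = 0:
  Factor: x^2 - x - 6 = (x - 3)*(x + 2) = 0.
  ⇒ x = -2, 3

f''(x) = 2*x - 1
Second-derivative test at each critical point:
  f''(-2) = -5 < 0 → local maximum
  f''(3) = 5 > 0 → local minimum

Critical points: x = -2 (local maximum); x = 3 (local minimum)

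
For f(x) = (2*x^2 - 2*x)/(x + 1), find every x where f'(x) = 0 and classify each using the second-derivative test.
f'(x) = 2*(x^2 + 2*x - 1)/(x^2 + 2*x + 1)

Solve f'(x) = 0:
  f'(x) = 2*(x^2 + 2*x - 1)/(x + 1)^2; the denominator is positive wherever f is defined, so f'(x) = 0 ⇔ 2*x^2 + 4*x - 2 = 0.
  Factor: 2*x^2 + 4*x - 2 = 2*(x^2 + 2*x - 1); x^2 + 2*x - 1 = 0 has no rational roots; quadratic formula: x = (-2 ± √8)/2.
  ⇒ x = -sqrt(2) - 1 ≈ -2.4142, -1 + sqrt(2) ≈ 0.4142

f''(x) = 8/(x^3 + 3*x^2 + 3*x + 1)
Second-derivative test at each critical point:
  f''(-2.4142) = -2.8284 < 0 → local maximum
  f''(0.4142) = 2.8284 > 0 → local minimum

Critical points: x = -sqrt(2) - 1 ≈ -2.4142 (local maximum); x = -1 + sqrt(2) ≈ 0.4142 (local minimum)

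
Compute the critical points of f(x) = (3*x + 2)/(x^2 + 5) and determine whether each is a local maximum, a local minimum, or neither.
f'(x) = (-3*x^2 - 4*x + 15)/(x^4 + 10*x^2 + 25)

Solve f'(x) = 0:
  f'(x) = -(x + 3)*(3*x - 5)/(x^2 + 5)^2; the denominator is positive wherever f is defined, so f'(x) = 0 ⇔ -3*x^2 - 4*x + 15 = 0.
  Factor: -3*x^2 - 4*x + 15 = -(x + 3)*(3*x - 5) = 0.
  ⇒ x = -3, 5/3

f''(x) = 2*(4*x^2*(3*x + 2) - (9*x + 2)*(x^2 + 5))/(x^2 + 5)^3
Second-derivative test at each critical point:
  f''(-3) = 1/14 > 0 → local minimum
  f''(5/3) = -81/350 < 0 → local maximum

Critical points: x = -3 (local minimum); x = 5/3 (local maximum)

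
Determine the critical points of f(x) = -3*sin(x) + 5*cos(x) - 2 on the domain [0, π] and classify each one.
f'(x) = -5*sin(x) - 3*cos(x)

Solve f'(x) = 0 on [0, π]:
  f'(x) = 0 ⇔ -3*cos(x) = 5*sin(x) ⇔ tan(x) = -3/5, i.e. x = arctan(-3/5) + nπ; keep the solutions lying in [0, π].
  ⇒ x = pi - atan(3/5) ≈ 2.6012

f''(x) = 3*sin(x) - 5*cos(x)
Second-derivative test at each critical point:
  f''(2.6012) = 5.8310 > 0 → local minimum

Critical points: x = pi - atan(3/5) ≈ 2.6012 (local minimum)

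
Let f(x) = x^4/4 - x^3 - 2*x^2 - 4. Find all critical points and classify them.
f'(x) = x*(x^2 - 3*x - 4)

Solve f'(x) = 0:
  Factor: x^3 - 3*x^2 - 4*x = x*(x - 4)*(x + 1) = 0.
  ⇒ x = -1, 0, 4

f''(x) = 3*x^2 - 6*x - 4
Second-derivative test at each critical point:
  f''(-1) = 5 > 0 → local minimum
  f''(0) = -4 < 0 → local maximum
  f''(4) = 20 > 0 → local minimum

Critical points: x = -1 (local minimum); x = 0 (local maximum); x = 4 (local minimum)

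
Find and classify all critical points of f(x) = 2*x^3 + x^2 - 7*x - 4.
f'(x) = 6*x^2 + 2*x - 7

Solve f'(x) = 0:
  6*x^2 + 2*x - 7 = 0 has no rational roots; quadratic formula: x = (-2 ± √172)/12.
  ⇒ x = -sqrt(43)/6 - 1/6 ≈ -1.2596, -1/6 + sqrt(43)/6 ≈ 0.9262

f''(x) = 12*x + 2
Second-derivative test at each critical point:
  f''(-1.2596) = -13.1149 < 0 → local maximum
  f''(0.9262) = 13.1149 > 0 → local minimum

Critical points: x = -sqrt(43)/6 - 1/6 ≈ -1.2596 (local maximum); x = -1/6 + sqrt(43)/6 ≈ 0.9262 (local minimum)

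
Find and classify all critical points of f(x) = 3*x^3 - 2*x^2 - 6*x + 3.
f'(x) = 9*x^2 - 4*x - 6

Solve f'(x) = 0:
  9*x^2 - 4*x - 6 = 0 has no rational roots; quadratic formula: x = (4 ± √232)/18.
  ⇒ x = 2/9 - sqrt(58)/9 ≈ -0.6240, 2/9 + sqrt(58)/9 ≈ 1.0684

f''(x) = 18*x - 4
Second-derivative test at each critical point:
  f''(-0.6240) = -15.2315 < 0 → local maximum
  f''(1.0684) = 15.2315 > 0 → local minimum

Critical points: x = 2/9 - sqrt(58)/9 ≈ -0.6240 (local maximum); x = 2/9 + sqrt(58)/9 ≈ 1.0684 (local minimum)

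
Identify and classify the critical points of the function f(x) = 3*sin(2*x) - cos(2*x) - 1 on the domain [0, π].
f'(x) = 2*sin(2*x) + 6*cos(2*x)

Solve f'(x) = 0 on [0, π]:
  f'(x) = 0 ⇔ 3*cos(2*x) = -sin(2*x) ⇔ tan(2*x) = -3, i.e. 2*x = arctan(-3) + nπ; keep the solutions lying in [0, π].
  ⇒ x = -atan(3)/2 + pi/2 ≈ 0.9463, pi - atan(3)/2 ≈ 2.5171

f''(x) = -12*sin(2*x) + 4*cos(2*x)
Second-derivative test at each critical point:
  f''(0.9463) = -12.6491 < 0 → local maximum
  f''(2.5171) = 12.6491 > 0 → local minimum

Critical points: x = -atan(3)/2 + pi/2 ≈ 0.9463 (local maximum); x = pi - atan(3)/2 ≈ 2.5171 (local minimum)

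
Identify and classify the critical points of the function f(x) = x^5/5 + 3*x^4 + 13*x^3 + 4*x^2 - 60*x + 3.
f'(x) = x^4 + 12*x^3 + 39*x^2 + 8*x - 60

Solve f'(x) = 0:
  Factor: x^4 + 12*x^3 + 39*x^2 + 8*x - 60 = (x - 1)*(x + 2)*(x + 5)*(x + 6) = 0.
  ⇒ x = -6, -5, -2, 1

f''(x) = 4*x^3 + 36*x^2 + 78*x + 8
Second-derivative test at each critical point:
  f''(-6) = -28 < 0 → local maximum
  f''(-5) = 18 > 0 → local minimum
  f''(-2) = -36 < 0 → local maximum
  f''(1) = 126 > 0 → local minimum

Critical points: x = -6 (local maximum); x = -5 (local minimum); x = -2 (local maximum); x = 1 (local minimum)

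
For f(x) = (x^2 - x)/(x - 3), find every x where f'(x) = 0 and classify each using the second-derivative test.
f'(x) = (x^2 - 6*x + 3)/(x^2 - 6*x + 9)

Solve f'(x) = 0:
  f'(x) = (x^2 - 6*x + 3)/(x - 3)^2; the denominator is positive wherever f is defined, so f'(x) = 0 ⇔ x^2 - 6*x + 3 = 0.
  x^2 - 6*x + 3 = 0 has no rational roots; quadratic formula: x = (6 ± √24)/2.
  ⇒ x = 3 - sqrt(6) ≈ 0.5505, sqrt(6) + 3 ≈ 5.4495

f''(x) = 12/(x^3 - 9*x^2 + 27*x - 27)
Second-derivative test at each critical point:
  f''(0.5505) = -0.8165 < 0 → local maximum
  f''(5.4495) = 0.8165 > 0 → local minimum

Critical points: x = 3 - sqrt(6) ≈ 0.5505 (local maximum); x = sqrt(6) + 3 ≈ 5.4495 (local minimum)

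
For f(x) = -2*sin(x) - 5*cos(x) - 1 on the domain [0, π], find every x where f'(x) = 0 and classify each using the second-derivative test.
f'(x) = 5*sin(x) - 2*cos(x)

Solve f'(x) = 0 on [0, π]:
  f'(x) = 0 ⇔ -2*cos(x) = -5*sin(x) ⇔ tan(x) = 2/5, i.e. x = arctan(2/5) + nπ; keep the solutions lying in [0, π].
  ⇒ x = atan(2/5) ≈ 0.3805

f''(x) = 2*sin(x) + 5*cos(x)
Second-derivative test at each critical point:
  f''(0.3805) = 5.3852 > 0 → local minimum

Critical points: x = atan(2/5) ≈ 0.3805 (local minimum)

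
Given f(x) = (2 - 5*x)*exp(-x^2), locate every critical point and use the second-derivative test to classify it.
f'(x) = (2*x*(5*x - 2) - 5)*exp(-x^2)

Solve f'(x) = 0:
  f'(x) = (10*x^2 - 4*x - 5)·exp(-x^2) and exp(-x^2) > 0 for every x, so f'(x) = 0 ⇔ 10*x^2 - 4*x - 5 = 0.
  10*x^2 - 4*x - 5 = 0 has no rational roots; quadratic formula: x = (4 ± √216)/20.
  ⇒ x = 1/5 - 3*sqrt(6)/10 ≈ -0.5348, 1/5 + 3*sqrt(6)/10 ≈ 0.9348

f''(x) = 2*(2*x^2*(2 - 5*x) + 15*x - 2)*exp(-x^2)
Second-derivative test at each critical point:
  f''(-0.5348) = -11.0406 < 0 → local maximum
  f''(0.9348) = 6.1331 > 0 → local minimum

Critical points: x = 1/5 - 3*sqrt(6)/10 ≈ -0.5348 (local maximum); x = 1/5 + 3*sqrt(6)/10 ≈ 0.9348 (local minimum)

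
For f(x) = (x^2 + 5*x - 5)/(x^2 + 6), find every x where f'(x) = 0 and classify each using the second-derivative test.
f'(x) = (-5*x^2 + 22*x + 30)/(x^4 + 12*x^2 + 36)

Solve f'(x) = 0:
  f'(x) = -(5*x^2 - 22*x - 30)/(x^2 + 6)^2; the denominator is positive wherever f is defined, so f'(x) = 0 ⇔ -5*x^2 + 22*x + 30 = 0.
  5*x^2 - 22*x - 30 = 0 has no rational roots; quadratic formula: x = (22 ± √1084)/10.
  ⇒ x = 11/5 - sqrt(271)/5 ≈ -1.0924, 11/5 + sqrt(271)/5 ≈ 5.4924

f''(x) = 2*(5*x^3 - 33*x^2 - 90*x + 66)/(x^6 + 18*x^4 + 108*x^2 + 216)
Second-derivative test at each critical point:
  f''(-1.0924) = 0.6363 > 0 → local minimum
  f''(5.4924) = -0.0252 < 0 → local maximum

Critical points: x = 11/5 - sqrt(271)/5 ≈ -1.0924 (local minimum); x = 11/5 + sqrt(271)/5 ≈ 5.4924 (local maximum)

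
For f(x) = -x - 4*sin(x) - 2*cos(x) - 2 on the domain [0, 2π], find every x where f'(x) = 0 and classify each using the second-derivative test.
f'(x) = 2*sin(x) - 4*cos(x) - 1

Solve f'(x) = 0 on [0, 2π]:
  f'(x) = 0 ⇔ 2*sin(x) - 4*cos(x) = 1. Write the left side as R·cos(x + φ) with R = √((-4)² + (-2)²) = 2*sqrt(5), cos φ = -2*sqrt(5)/5, sin φ = -sqrt(5)/5; then cos(x + φ) = sqrt(5)/10. Solve for x and keep the solutions lying in [0, 2π].
  ⇒ x = atan((1 + 2*sqrt(19))/(-2 + sqrt(19))) ≈ 1.3327, atan((1 - 2*sqrt(19))/(-sqrt(19) - 2)) + pi ≈ 4.0232

f''(x) = 4*sin(x) + 2*cos(x)
Second-derivative test at each critical point:
  f''(1.3327) = 4.3589 > 0 → local minimum
  f''(4.0232) = -4.3589 < 0 → local maximum

Critical points: x = atan((1 + 2*sqrt(19))/(-2 + sqrt(19))) ≈ 1.3327 (local minimum); x = atan((1 - 2*sqrt(19))/(-sqrt(19) - 2)) + pi ≈ 4.0232 (local maximum)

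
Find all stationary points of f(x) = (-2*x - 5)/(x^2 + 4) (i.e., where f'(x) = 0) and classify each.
f'(x) = 2*(x^2 + 5*x - 4)/(x^4 + 8*x^2 + 16)

Solve f'(x) = 0:
  f'(x) = 2*(x^2 + 5*x - 4)/(x^2 + 4)^2; the denominator is positive wherever f is defined, so f'(x) = 0 ⇔ 2*x^2 + 10*x - 8 = 0.
  Factor: 2*x^2 + 10*x - 8 = 2*(x^2 + 5*x - 4); x^2 + 5*x - 4 = 0 has no rational roots; quadratic formula: x = (-5 ± √41)/2.
  ⇒ x = -sqrt(41)/2 - 5/2 ≈ -5.7016, -5/2 + sqrt(41)/2 ≈ 0.7016

f''(x) = 2*(-4*x^2*(2*x + 5) + (6*x + 5)*(x^2 + 4))/(x^2 + 4)^3
Second-derivative test at each critical point:
  f''(-5.7016) = -0.0096 < 0 → local maximum
  f''(0.7016) = 0.6346 > 0 → local minimum

Critical points: x = -sqrt(41)/2 - 5/2 ≈ -5.7016 (local maximum); x = -5/2 + sqrt(41)/2 ≈ 0.7016 (local minimum)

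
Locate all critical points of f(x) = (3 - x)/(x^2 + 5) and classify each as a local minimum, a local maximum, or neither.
f'(x) = (-x^2 + 2*x*(x - 3) - 5)/(x^2 + 5)^2

Solve f'(x) = 0:
  f'(x) = (x^2 - 6*x - 5)/(x^2 + 5)^2; the denominator is positive wherever f is defined, so f'(x) = 0 ⇔ x^2 - 6*x - 5 = 0.
  x^2 - 6*x - 5 = 0 has no rational roots; quadratic formula: x = (6 ± √56)/2.
  ⇒ x = 3 - sqrt(14) ≈ -0.7417, 3 + sqrt(14) ≈ 6.7417

f''(x) = 2*(4*x^2*(3 - x) + 3*(x - 1)*(x^2 + 5))/(x^2 + 5)^3
Second-derivative test at each critical point:
  f''(-0.7417) = -0.2429 < 0 → local maximum
  f''(6.7417) = 0.0029 > 0 → local minimum

Critical points: x = 3 - sqrt(14) ≈ -0.7417 (local maximum); x = 3 + sqrt(14) ≈ 6.7417 (local minimum)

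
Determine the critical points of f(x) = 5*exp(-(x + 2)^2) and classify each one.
f'(x) = 10*(-x - 2)*exp(-(x + 2)^2)

Solve f'(x) = 0:
  f'(x) = (-10*x - 20)·exp(-(x + 2)^2) and exp(-(x + 2)^2) > 0 for every x, so f'(x) = 0 ⇔ -10*x - 20 = 0.
  Factor: -10*x - 20 = -10*(x + 2) = 0.
  ⇒ x = -2

f''(x) = 10*(2*(x + 2)^2 - 1)*exp(-(x + 2)^2)
Second-derivative test at each critical point:
  f''(-2) = -10 < 0 → local maximum

Critical points: x = -2 (local maximum)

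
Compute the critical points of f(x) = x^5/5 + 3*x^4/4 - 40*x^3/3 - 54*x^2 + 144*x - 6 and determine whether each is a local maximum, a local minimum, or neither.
f'(x) = x^4 + 3*x^3 - 40*x^2 - 108*x + 144

Solve f'(x) = 0:
  Factor: x^4 + 3*x^3 - 40*x^2 - 108*x + 144 = (x - 6)*(x - 1)*(x + 4)*(x + 6) = 0.
  ⇒ x = -6, -4, 1, 6

f''(x) = 4*x^3 + 9*x^2 - 80*x - 108
Second-derivative test at each critical point:
  f''(-6) = -168 < 0 → local maximum
  f''(-4) = 100 > 0 → local minimum
  f''(1) = -175 < 0 → local maximum
  f''(6) = 600 > 0 → local minimum

Critical points: x = -6 (local maximum); x = -4 (local minimum); x = 1 (local maximum); x = 6 (local minimum)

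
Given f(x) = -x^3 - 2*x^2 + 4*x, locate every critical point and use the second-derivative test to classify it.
f'(x) = -3*x^2 - 4*x + 4

Solve f'(x) = 0:
  Factor: -3*x^2 - 4*x + 4 = -(x + 2)*(3*x - 2) = 0.
  ⇒ x = -2, 2/3

f''(x) = -6*x - 4
Second-derivative test at each critical point:
  f''(-2) = 8 > 0 → local minimum
  f''(2/3) = -8 < 0 → local maximum

Critical points: x = -2 (local minimum); x = 2/3 (local maximum)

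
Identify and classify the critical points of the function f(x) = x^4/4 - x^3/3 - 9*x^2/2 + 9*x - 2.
f'(x) = x^3 - x^2 - 9*x + 9

Solve f'(x) = 0:
  Factor: x^3 - x^2 - 9*x + 9 = (x - 3)*(x - 1)*(x + 3) = 0.
  ⇒ x = -3, 1, 3

f''(x) = 3*x^2 - 2*x - 9
Second-derivative test at each critical point:
  f''(-3) = 24 > 0 → local minimum
  f''(1) = -8 < 0 → local maximum
  f''(3) = 12 > 0 → local minimum

Critical points: x = -3 (local minimum); x = 1 (local maximum); x = 3 (local minimum)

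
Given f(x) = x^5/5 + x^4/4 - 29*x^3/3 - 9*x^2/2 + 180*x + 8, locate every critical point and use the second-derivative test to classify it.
f'(x) = x^4 + x^3 - 29*x^2 - 9*x + 180

Solve f'(x) = 0:
  Factor: x^4 + x^3 - 29*x^2 - 9*x + 180 = (x - 4)*(x - 3)*(x + 3)*(x + 5) = 0.
  ⇒ x = -5, -3, 3, 4

f''(x) = 4*x^3 + 3*x^2 - 58*x - 9
Second-derivative test at each critical point:
  f''(-5) = -144 < 0 → local maximum
  f''(-3) = 84 > 0 → local minimum
  f''(3) = -48 < 0 → local maximum
  f''(4) = 63 > 0 → local minimum

Critical points: x = -5 (local maximum); x = -3 (local minimum); x = 3 (local maximum); x = 4 (local minimum)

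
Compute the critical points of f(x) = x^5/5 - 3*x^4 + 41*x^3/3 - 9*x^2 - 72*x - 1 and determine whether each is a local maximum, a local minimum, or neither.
f'(x) = x^4 - 12*x^3 + 41*x^2 - 18*x - 72

Solve f'(x) = 0:
  Factor: x^4 - 12*x^3 + 41*x^2 - 18*x - 72 = (x - 6)*(x - 4)*(x - 3)*(x + 1) = 0.
  ⇒ x = -1, 3, 4, 6

f''(x) = 4*x^3 - 36*x^2 + 82*x - 18
Second-derivative test at each critical point:
  f''(-1) = -140 < 0 → local maximum
  f''(3) = 12 > 0 → local minimum
  f''(4) = -10 < 0 → local maximum
  f''(6) = 42 > 0 → local minimum

Critical points: x = -1 (local maximum); x = 3 (local minimum); x = 4 (local maximum); x = 6 (local minimum)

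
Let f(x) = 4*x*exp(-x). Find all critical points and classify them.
f'(x) = 4*(1 - x)*exp(-x)

Solve f'(x) = 0:
  f'(x) = (4 - 4*x)·exp(-x) and exp(-x) > 0 for every x, so f'(x) = 0 ⇔ 4 - 4*x = 0.
  Factor: 4 - 4*x = -4*(x - 1) = 0.
  ⇒ x = 1

f''(x) = 4*(x - 2)*exp(-x)
Second-derivative test at each critical point:
  f''(1) = -1.4715 < 0 → local maximum

Critical points: x = 1 (local maximum)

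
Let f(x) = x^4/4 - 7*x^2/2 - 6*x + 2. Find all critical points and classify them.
f'(x) = x^3 - 7*x - 6

Solve f'(x) = 0:
  Factor: x^3 - 7*x - 6 = (x - 3)*(x + 1)*(x + 2) = 0.
  ⇒ x = -2, -1, 3

f''(x) = 3*x^2 - 7
Second-derivative test at each critical point:
  f''(-2) = 5 > 0 → local minimum
  f''(-1) = -4 < 0 → local maximum
  f''(3) = 20 > 0 → local minimum

Critical points: x = -2 (local minimum); x = -1 (local maximum); x = 3 (local minimum)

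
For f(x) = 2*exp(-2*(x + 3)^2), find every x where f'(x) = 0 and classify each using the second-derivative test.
f'(x) = 8*(-x - 3)*exp(-2*(x + 3)^2)

Solve f'(x) = 0:
  f'(x) = (-8*x - 24)·exp(-2*(x + 3)^2) and exp(-2*(x + 3)^2) > 0 for every x, so f'(x) = 0 ⇔ -8*x - 24 = 0.
  Factor: -8*x - 24 = -8*(x + 3) = 0.
  ⇒ x = -3

f''(x) = 8*(4*(x + 3)^2 - 1)*exp(-2*(x + 3)^2)
Second-derivative test at each critical point:
  f''(-3) = -8 < 0 → local maximum

Critical points: x = -3 (local maximum)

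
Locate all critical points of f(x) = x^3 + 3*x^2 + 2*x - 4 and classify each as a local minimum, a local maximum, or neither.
f'(x) = 3*x^2 + 6*x + 2

Solve f'(x) = 0:
  3*x^2 + 6*x + 2 = 0 has no rational roots; quadratic formula: x = (-6 ± √12)/6.
  ⇒ x = -1 - sqrt(3)/3 ≈ -1.5774, -1 + sqrt(3)/3 ≈ -0.4226

f''(x) = 6*x + 6
Second-derivative test at each critical point:
  f''(-1.5774) = -3.4641 < 0 → local maximum
  f''(-0.4226) = 3.4641 > 0 → local minimum

Critical points: x = -1 - sqrt(3)/3 ≈ -1.5774 (local maximum); x = -1 + sqrt(3)/3 ≈ -0.4226 (local minimum)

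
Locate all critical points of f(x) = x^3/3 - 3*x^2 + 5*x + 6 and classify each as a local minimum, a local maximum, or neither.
f'(x) = x^2 - 6*x + 5

Solve f'(x) = 0:
  Factor: x^2 - 6*x + 5 = (x - 5)*(x - 1) = 0.
  ⇒ x = 1, 5

f''(x) = 2*x - 6
Second-derivative test at each critical point:
  f''(1) = -4 < 0 → local maximum
  f''(5) = 4 > 0 → local minimum

Critical points: x = 1 (local maximum); x = 5 (local minimum)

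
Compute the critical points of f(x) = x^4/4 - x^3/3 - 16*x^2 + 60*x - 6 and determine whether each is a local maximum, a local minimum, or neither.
f'(x) = x^3 - x^2 - 32*x + 60

Solve f'(x) = 0:
  Factor: x^3 - x^2 - 32*x + 60 = (x - 5)*(x - 2)*(x + 6) = 0.
  ⇒ x = -6, 2, 5

f''(x) = 3*x^2 - 2*x - 32
Second-derivative test at each critical point:
  f''(-6) = 88 > 0 → local minimum
  f''(2) = -24 < 0 → local maximum
  f''(5) = 33 > 0 → local minimum

Critical points: x = -6 (local minimum); x = 2 (local maximum); x = 5 (local minimum)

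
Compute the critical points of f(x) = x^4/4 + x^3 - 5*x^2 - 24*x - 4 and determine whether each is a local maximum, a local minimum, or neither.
f'(x) = x^3 + 3*x^2 - 10*x - 24

Solve f'(x) = 0:
  Factor: x^3 + 3*x^2 - 10*x - 24 = (x - 3)*(x + 2)*(x + 4) = 0.
  ⇒ x = -4, -2, 3

f''(x) = 3*x^2 + 6*x - 10
Second-derivative test at each critical point:
  f''(-4) = 14 > 0 → local minimum
  f''(-2) = -10 < 0 → local maximum
  f''(3) = 35 > 0 → local minimum

Critical points: x = -4 (local minimum); x = -2 (local maximum); x = 3 (local minimum)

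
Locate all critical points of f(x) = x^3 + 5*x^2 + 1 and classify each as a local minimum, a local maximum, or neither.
f'(x) = x*(3*x + 10)

Solve f'(x) = 0:
  Factor: 3*x^2 + 10*x = x*(3*x + 10) = 0.
  ⇒ x = -10/3, 0

f''(x) = 6*x + 10
Second-derivative test at each critical point:
  f''(-10/3) = -10 < 0 → local maximum
  f''(0) = 10 > 0 → local minimum

Critical points: x = -10/3 (local maximum); x = 0 (local minimum)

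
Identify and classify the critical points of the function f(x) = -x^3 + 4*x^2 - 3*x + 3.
f'(x) = -3*x^2 + 8*x - 3

Solve f'(x) = 0:
  3*x^2 - 8*x + 3 = 0 has no rational roots; quadratic formula: x = (8 ± √28)/6.
  ⇒ x = 4/3 - sqrt(7)/3 ≈ 0.4514, sqrt(7)/3 + 4/3 ≈ 2.2153

f''(x) = 8 - 6*x
Second-derivative test at each critical point:
  f''(0.4514) = 5.2915 > 0 → local minimum
  f''(2.2153) = -5.2915 < 0 → local maximum

Critical points: x = 4/3 - sqrt(7)/3 ≈ 0.4514 (local minimum); x = sqrt(7)/3 + 4/3 ≈ 2.2153 (local maximum)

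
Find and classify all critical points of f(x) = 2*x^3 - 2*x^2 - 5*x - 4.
f'(x) = 6*x^2 - 4*x - 5

Solve f'(x) = 0:
  6*x^2 - 4*x - 5 = 0 has no rational roots; quadratic formula: x = (4 ± √136)/12.
  ⇒ x = 1/3 - sqrt(34)/6 ≈ -0.6385, 1/3 + sqrt(34)/6 ≈ 1.3052

f''(x) = 12*x - 4
Second-derivative test at each critical point:
  f''(-0.6385) = -11.6619 < 0 → local maximum
  f''(1.3052) = 11.6619 > 0 → local minimum

Critical points: x = 1/3 - sqrt(34)/6 ≈ -0.6385 (local maximum); x = 1/3 + sqrt(34)/6 ≈ 1.3052 (local minimum)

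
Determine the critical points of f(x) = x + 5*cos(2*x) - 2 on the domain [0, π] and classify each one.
f'(x) = 1 - 10*sin(2*x)

Solve f'(x) = 0 on [0, π]:
  f'(x) = 0 ⇔ sin(2*x) = 1/10, i.e. 2*x = arcsin(1/10) + 2nπ or 2*x = π − arcsin(1/10) + 2nπ; keep the solutions lying in [0, π].
  ⇒ x = asin(1/10)/2 ≈ 0.0501, -asin(1/10)/2 + pi/2 ≈ 1.5207

f''(x) = -20*cos(2*x)
Second-derivative test at each critical point:
  f''(0.0501) = -19.8997 < 0 → local maximum
  f''(1.5207) = 19.8997 > 0 → local minimum

Critical points: x = asin(1/10)/2 ≈ 0.0501 (local maximum); x = -asin(1/10)/2 + pi/2 ≈ 1.5207 (local minimum)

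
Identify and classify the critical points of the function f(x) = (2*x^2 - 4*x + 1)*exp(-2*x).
f'(x) = 2*(-2*x^2 + 6*x - 3)*exp(-2*x)

Solve f'(x) = 0:
  f'(x) = (-4*x^2 + 12*x - 6)·exp(-2*x) and exp(-2*x) > 0 for every x, so f'(x) = 0 ⇔ -4*x^2 + 12*x - 6 = 0.
  Factor: -4*x^2 + 12*x - 6 = -2*(2*x^2 - 6*x + 3); 2*x^2 - 6*x + 3 = 0 has no rational roots; quadratic formula: x = (6 ± √12)/4.
  ⇒ x = 3/2 - sqrt(3)/2 ≈ 0.6340, sqrt(3)/2 + 3/2 ≈ 2.3660

f''(x) = 8*(x^2 - 4*x + 3)*exp(-2*x)
Second-derivative test at each critical point:
  f''(0.6340) = 1.9497 > 0 → local minimum
  f''(2.3660) = -0.0610 < 0 → local maximum

Critical points: x = 3/2 - sqrt(3)/2 ≈ 0.6340 (local minimum); x = sqrt(3)/2 + 3/2 ≈ 2.3660 (local maximum)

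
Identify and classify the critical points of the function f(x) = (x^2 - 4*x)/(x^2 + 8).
f'(x) = 4*(x^2 + 4*x - 8)/(x^4 + 16*x^2 + 64)

Solve f'(x) = 0:
  f'(x) = 4*(x^2 + 4*x - 8)/(x^2 + 8)^2; the denominator is positive wherever f is defined, so f'(x) = 0 ⇔ 4*x^2 + 16*x - 32 = 0.
  Factor: 4*x^2 + 16*x - 32 = 4*(x^2 + 4*x - 8); x^2 + 4*x - 8 = 0 has no rational roots; quadratic formula: x = (-4 ± √48)/2.
  ⇒ x = -2*sqrt(3) - 2 ≈ -5.4641, -2 + 2*sqrt(3) ≈ 1.4641

f''(x) = 8*(-x^3 - 6*x^2 + 24*x + 16)/(x^6 + 24*x^4 + 192*x^2 + 512)
Second-derivative test at each critical point:
  f''(-5.4641) = -0.0193 < 0 → local maximum
  f''(1.4641) = 0.2693 > 0 → local minimum

Critical points: x = -2*sqrt(3) - 2 ≈ -5.4641 (local maximum); x = -2 + 2*sqrt(3) ≈ 1.4641 (local minimum)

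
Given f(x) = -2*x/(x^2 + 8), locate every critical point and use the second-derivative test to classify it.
f'(x) = 2*(x^2 - 8)/(x^2 + 8)^2

Solve f'(x) = 0:
  f'(x) = 2*(x^2 - 8)/(x^2 + 8)^2; the denominator is positive wherever f is defined, so f'(x) = 0 ⇔ 2*x^2 - 16 = 0.
  Factor: 2*x^2 - 16 = 2*(x^2 - 8); x^2 - 8 = 0 has no rational roots; quadratic formula: x = (0 ± √32)/2.
  ⇒ x = -2*sqrt(2) ≈ -2.8284, 2*sqrt(2) ≈ 2.8284

f''(x) = 4*x*(24 - x^2)/(x^2 + 8)^3
Second-derivative test at each critical point:
  f''(-2.8284) = -0.0442 < 0 → local maximum
  f''(2.8284) = 0.0442 > 0 → local minimum

Critical points: x = -2*sqrt(2) ≈ -2.8284 (local maximum); x = 2*sqrt(2) ≈ 2.8284 (local minimum)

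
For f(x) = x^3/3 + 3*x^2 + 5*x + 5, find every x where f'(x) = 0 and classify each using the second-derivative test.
f'(x) = x^2 + 6*x + 5

Solve f'(x) = 0:
  Factor: x^2 + 6*x + 5 = (x + 1)*(x + 5) = 0.
  ⇒ x = -5, -1

f''(x) = 2*x + 6
Second-derivative test at each critical point:
  f''(-5) = -4 < 0 → local maximum
  f''(-1) = 4 > 0 → local minimum

Critical points: x = -5 (local maximum); x = -1 (local minimum)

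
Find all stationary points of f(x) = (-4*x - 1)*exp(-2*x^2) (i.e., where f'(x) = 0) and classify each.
f'(x) = 4*(x*(4*x + 1) - 1)*exp(-2*x^2)

Solve f'(x) = 0:
  f'(x) = (16*x^2 + 4*x - 4)·exp(-2*x^2) and exp(-2*x^2) > 0 for every x, so f'(x) = 0 ⇔ 16*x^2 + 4*x - 4 = 0.
  Factor: 16*x^2 + 4*x - 4 = 4*(4*x^2 + x - 1); 4*x^2 + x - 1 = 0 has no rational roots; quadratic formula: x = (-1 ± √17)/8.
  ⇒ x = -sqrt(17)/8 - 1/8 ≈ -0.6404, -1/8 + sqrt(17)/8 ≈ 0.3904

f''(x) = 4*(-16*x^3 - 4*x^2 + 12*x + 1)*exp(-2*x^2)
Second-derivative test at each critical point:
  f''(-0.6404) = -7.2624 < 0 → local maximum
  f''(0.3904) = 12.1593 > 0 → local minimum

Critical points: x = -sqrt(17)/8 - 1/8 ≈ -0.6404 (local maximum); x = -1/8 + sqrt(17)/8 ≈ 0.3904 (local minimum)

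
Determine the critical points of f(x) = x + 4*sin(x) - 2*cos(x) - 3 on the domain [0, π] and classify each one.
f'(x) = 2*sin(x) + 4*cos(x) + 1

Solve f'(x) = 0 on [0, π]:
  f'(x) = 0 ⇔ 2*sin(x) + 4*cos(x) = -1. Write the left side as R·cos(x + φ) with R = √(4² + (-2)²) = 2*sqrt(5), cos φ = 2*sqrt(5)/5, sin φ = -sqrt(5)/5; then cos(x + φ) = -sqrt(5)/10. Solve for x and keep the solutions lying in [0, π].
  ⇒ x = atan((-1 + 2*sqrt(19))/(-sqrt(19) - 2)) + pi ≈ 2.2600

f''(x) = -4*sin(x) + 2*cos(x)
Second-derivative test at each critical point:
  f''(2.2600) = -4.3589 < 0 → local maximum

Critical points: x = atan((-1 + 2*sqrt(19))/(-sqrt(19) - 2)) + pi ≈ 2.2600 (local maximum)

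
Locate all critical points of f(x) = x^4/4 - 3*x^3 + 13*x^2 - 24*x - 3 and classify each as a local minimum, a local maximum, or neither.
f'(x) = x^3 - 9*x^2 + 26*x - 24

Solve f'(x) = 0:
  Factor: x^3 - 9*x^2 + 26*x - 24 = (x - 4)*(x - 3)*(x - 2) = 0.
  ⇒ x = 2, 3, 4

f''(x) = 3*x^2 - 18*x + 26
Second-derivative test at each critical point:
  f''(2) = 2 > 0 → local minimum
  f''(3) = -1 < 0 → local maximum
  f''(4) = 2 > 0 → local minimum

Critical points: x = 2 (local minimum); x = 3 (local maximum); x = 4 (local minimum)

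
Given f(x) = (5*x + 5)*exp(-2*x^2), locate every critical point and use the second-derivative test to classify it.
f'(x) = 5*(-4*x*(x + 1) + 1)*exp(-2*x^2)

Solve f'(x) = 0:
  f'(x) = (-20*x^2 - 20*x + 5)·exp(-2*x^2) and exp(-2*x^2) > 0 for every x, so f'(x) = 0 ⇔ -20*x^2 - 20*x + 5 = 0.
  Factor: -20*x^2 - 20*x + 5 = -5*(4*x^2 + 4*x - 1); 4*x^2 + 4*x - 1 = 0 has no rational roots; quadratic formula: x = (-4 ± √32)/8.
  ⇒ x = -sqrt(2)/2 - 1/2 ≈ -1.2071, -1/2 + sqrt(2)/2 ≈ 0.2071

f''(x) = 20*(4*x^2*(x + 1) - 3*x - 1)*exp(-2*x^2)
Second-derivative test at each critical point:
  f''(-1.2071) = 1.5343 > 0 → local minimum
  f''(0.2071) = -25.9590 < 0 → local maximum

Critical points: x = -sqrt(2)/2 - 1/2 ≈ -1.2071 (local minimum); x = -1/2 + sqrt(2)/2 ≈ 0.2071 (local maximum)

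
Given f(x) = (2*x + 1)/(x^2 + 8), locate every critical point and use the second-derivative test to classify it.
f'(x) = 2*(-x^2 - x + 8)/(x^4 + 16*x^2 + 64)

Solve f'(x) = 0:
  f'(x) = -2*(x^2 + x - 8)/(x^2 + 8)^2; the denominator is positive wherever f is defined, so f'(x) = 0 ⇔ -2*x^2 - 2*x + 16 = 0.
  Factor: -2*x^2 - 2*x + 16 = -2*(x^2 + x - 8); x^2 + x - 8 = 0 has no rational roots; quadratic formula: x = (-1 ± √33)/2.
  ⇒ x = -sqrt(33)/2 - 1/2 ≈ -3.3723, -1/2 + sqrt(33)/2 ≈ 2.3723

f''(x) = 2*(4*x^2*(2*x + 1) - (6*x + 1)*(x^2 + 8))/(x^2 + 8)^3
Second-derivative test at each critical point:
  f''(-3.3723) = 0.0306 > 0 → local minimum
  f''(2.3723) = -0.0619 < 0 → local maximum

Critical points: x = -sqrt(33)/2 - 1/2 ≈ -3.3723 (local minimum); x = -1/2 + sqrt(33)/2 ≈ 2.3723 (local maximum)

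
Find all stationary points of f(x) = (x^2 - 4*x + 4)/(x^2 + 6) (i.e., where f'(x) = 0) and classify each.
f'(x) = 4*(x^2 + x - 6)/(x^4 + 12*x^2 + 36)

Solve f'(x) = 0:
  f'(x) = 4*(x - 2)*(x + 3)/(x^2 + 6)^2; the denominator is positive wherever f is defined, so f'(x) = 0 ⇔ 4*x^2 + 4*x - 24 = 0.
  Factor: 4*x^2 + 4*x - 24 = 4*(x - 2)*(x + 3) = 0.
  ⇒ x = -3, 2

f''(x) = 4*(-2*x^3 - 3*x^2 + 36*x + 6)/(x^6 + 18*x^4 + 108*x^2 + 216)
Second-derivative test at each critical point:
  f''(-3) = -4/45 < 0 → local maximum
  f''(2) = 1/5 > 0 → local minimum

Critical points: x = -3 (local maximum); x = 2 (local minimum)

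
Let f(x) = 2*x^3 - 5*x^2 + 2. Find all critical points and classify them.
f'(x) = 2*x*(3*x - 5)

Solve f'(x) = 0:
  Factor: 6*x^2 - 10*x = 2*x*(3*x - 5) = 0.
  ⇒ x = 0, 5/3

f''(x) = 12*x - 10
Second-derivative test at each critical point:
  f''(0) = -10 < 0 → local maximum
  f''(5/3) = 10 > 0 → local minimum

Critical points: x = 0 (local maximum); x = 5/3 (local minimum)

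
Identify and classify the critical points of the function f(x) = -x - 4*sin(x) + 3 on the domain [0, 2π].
f'(x) = -4*cos(x) - 1

Solve f'(x) = 0 on [0, 2π]:
  f'(x) = 0 ⇔ cos(x) = -1/4, i.e. x = ±arccos(-1/4) + 2nπ; keep the solutions lying in [0, 2π].
  ⇒ x = acos(-1/4) ≈ 1.8235, -acos(-1/4) + 2*pi ≈ 4.4597

f''(x) = 4*sin(x)
Second-derivative test at each critical point:
  f''(1.8235) = 3.8730 > 0 → local minimum
  f''(4.4597) = -3.8730 < 0 → local maximum

Critical points: x = acos(-1/4) ≈ 1.8235 (local minimum); x = -acos(-1/4) + 2*pi ≈ 4.4597 (local maximum)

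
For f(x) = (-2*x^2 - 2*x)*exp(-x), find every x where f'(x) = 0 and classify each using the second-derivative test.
f'(x) = 2*(x^2 - x - 1)*exp(-x)

Solve f'(x) = 0:
  f'(x) = (2*x^2 - 2*x - 2)·exp(-x) and exp(-x) > 0 for every x, so f'(x) = 0 ⇔ 2*x^2 - 2*x - 2 = 0.
  Factor: 2*x^2 - 2*x - 2 = 2*(x^2 - x - 1); x^2 - x - 1 = 0 has no rational roots; quadratic formula: x = (1 ± √5)/2.
  ⇒ x = 1/2 - sqrt(5)/2 ≈ -0.6180, 1/2 + sqrt(5)/2 ≈ 1.6180

f''(x) = 2*x*(3 - x)*exp(-x)
Second-derivative test at each critical point:
  f''(-0.6180) = -8.2971 < 0 → local maximum
  f''(1.6180) = 0.8868 > 0 → local minimum

Critical points: x = 1/2 - sqrt(5)/2 ≈ -0.6180 (local maximum); x = 1/2 + sqrt(5)/2 ≈ 1.6180 (local minimum)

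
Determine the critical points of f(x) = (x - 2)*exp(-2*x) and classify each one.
f'(x) = (5 - 2*x)*exp(-2*x)

Solve f'(x) = 0:
  f'(x) = (5 - 2*x)·exp(-2*x) and exp(-2*x) > 0 for every x, so f'(x) = 0 ⇔ 5 - 2*x = 0.
  5 - 2*x = 0.
  ⇒ x = 5/2

f''(x) = 4*(x - 3)*exp(-2*x)
Second-derivative test at each critical point:
  f''(5/2) = -0.0135 < 0 → local maximum

Critical points: x = 5/2 (local maximum)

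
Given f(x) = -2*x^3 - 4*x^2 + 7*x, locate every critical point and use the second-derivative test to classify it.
f'(x) = -6*x^2 - 8*x + 7

Solve f'(x) = 0:
  6*x^2 + 8*x - 7 = 0 has no rational roots; quadratic formula: x = (-8 ± √232)/12.
  ⇒ x = -sqrt(58)/6 - 2/3 ≈ -1.9360, -2/3 + sqrt(58)/6 ≈ 0.6026

f''(x) = -12*x - 8
Second-derivative test at each critical point:
  f''(-1.9360) = 15.2315 > 0 → local minimum
  f''(0.6026) = -15.2315 < 0 → local maximum

Critical points: x = -sqrt(58)/6 - 2/3 ≈ -1.9360 (local minimum); x = -2/3 + sqrt(58)/6 ≈ 0.6026 (local maximum)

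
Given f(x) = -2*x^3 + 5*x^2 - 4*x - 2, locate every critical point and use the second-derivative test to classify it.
f'(x) = -6*x^2 + 10*x - 4

Solve f'(x) = 0:
  Factor: -6*x^2 + 10*x - 4 = -2*(x - 1)*(3*x - 2) = 0.
  ⇒ x = 2/3, 1

f''(x) = 10 - 12*x
Second-derivative test at each critical point:
  f''(2/3) = 2 > 0 → local minimum
  f''(1) = -2 < 0 → local maximum

Critical points: x = 2/3 (local minimum); x = 1 (local maximum)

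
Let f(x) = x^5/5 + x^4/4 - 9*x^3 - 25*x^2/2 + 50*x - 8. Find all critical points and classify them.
f'(x) = x^4 + x^3 - 27*x^2 - 25*x + 50

Solve f'(x) = 0:
  Factor: x^4 + x^3 - 27*x^2 - 25*x + 50 = (x - 5)*(x - 1)*(x + 2)*(x + 5) = 0.
  ⇒ x = -5, -2, 1, 5

f''(x) = 4*x^3 + 3*x^2 - 54*x - 25
Second-derivative test at each critical point:
  f''(-5) = -180 < 0 → local maximum
  f''(-2) = 63 > 0 → local minimum
  f''(1) = -72 < 0 → local maximum
  f''(5) = 280 > 0 → local minimum

Critical points: x = -5 (local maximum); x = -2 (local minimum); x = 1 (local maximum); x = 5 (local minimum)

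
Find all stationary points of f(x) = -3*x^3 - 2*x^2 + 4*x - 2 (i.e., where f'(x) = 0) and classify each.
f'(x) = -9*x^2 - 4*x + 4

Solve f'(x) = 0:
  9*x^2 + 4*x - 4 = 0 has no rational roots; quadratic formula: x = (-4 ± √160)/18.
  ⇒ x = -2*sqrt(10)/9 - 2/9 ≈ -0.9250, -2/9 + 2*sqrt(10)/9 ≈ 0.4805

f''(x) = -18*x - 4
Second-derivative test at each critical point:
  f''(-0.9250) = 12.6491 > 0 → local minimum
  f''(0.4805) = -12.6491 < 0 → local maximum

Critical points: x = -2*sqrt(10)/9 - 2/9 ≈ -0.9250 (local minimum); x = -2/9 + 2*sqrt(10)/9 ≈ 0.4805 (local maximum)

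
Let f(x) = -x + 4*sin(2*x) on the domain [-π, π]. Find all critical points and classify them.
f'(x) = 8*cos(2*x) - 1

Solve f'(x) = 0 on [-π, π]:
  f'(x) = 0 ⇔ cos(2*x) = 1/8, i.e. 2*x = ±arccos(1/8) + 2nπ; keep the solutions lying in [-π, π].
  ⇒ x = -pi + acos(1/8)/2 ≈ -2.4189, -acos(1/8)/2 ≈ -0.7227, acos(1/8)/2 ≈ 0.7227, pi - acos(1/8)/2 ≈ 2.4189

f''(x) = -16*sin(2*x)
Second-derivative test at each critical point:
  f''(-2.4189) = -15.8745 < 0 → local maximum
  f''(-0.7227) = 15.8745 > 0 → local minimum
  f''(0.7227) = -15.8745 < 0 → local maximum
  f''(2.4189) = 15.8745 > 0 → local minimum

Critical points: x = -pi + acos(1/8)/2 ≈ -2.4189 (local maximum); x = -acos(1/8)/2 ≈ -0.7227 (local minimum); x = acos(1/8)/2 ≈ 0.7227 (local maximum); x = pi - acos(1/8)/2 ≈ 2.4189 (local minimum)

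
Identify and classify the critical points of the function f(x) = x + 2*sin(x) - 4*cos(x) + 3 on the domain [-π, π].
f'(x) = 4*sin(x) + 2*cos(x) + 1

Solve f'(x) = 0 on [-π, π]:
  f'(x) = 0 ⇔ 4*sin(x) + 2*cos(x) = -1. Write the left side as R·cos(x + φ) with R = √(2² + (-4)²) = 2*sqrt(5), cos φ = sqrt(5)/5, sin φ = -2*sqrt(5)/5; then cos(x + φ) = -sqrt(5)/10. Solve for x and keep the solutions lying in [-π, π].
  ⇒ x = atan((-sqrt(19) - 2)/(-1 + 2*sqrt(19))) ≈ -0.6892, atan((-2 + sqrt(19))/(-2*sqrt(19) - 1)) + pi ≈ 2.9035

f''(x) = -2*sin(x) + 4*cos(x)
Second-derivative test at each critical point:
  f''(-0.6892) = 4.3589 > 0 → local minimum
  f''(2.9035) = -4.3589 < 0 → local maximum

Critical points: x = atan((-sqrt(19) - 2)/(-1 + 2*sqrt(19))) ≈ -0.6892 (local minimum); x = atan((-2 + sqrt(19))/(-2*sqrt(19) - 1)) + pi ≈ 2.9035 (local maximum)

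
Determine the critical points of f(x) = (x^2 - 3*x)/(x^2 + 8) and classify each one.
f'(x) = (3*x^2 + 16*x - 24)/(x^4 + 16*x^2 + 64)

Solve f'(x) = 0:
  f'(x) = (3*x^2 + 16*x - 24)/(x^2 + 8)^2; the denominator is positive wherever f is defined, so f'(x) = 0 ⇔ 3*x^2 + 16*x - 24 = 0.
  3*x^2 + 16*x - 24 = 0 has no rational roots; quadratic formula: x = (-16 ± √544)/6.
  ⇒ x = -2*sqrt(34)/3 - 8/3 ≈ -6.5540, -8/3 + 2*sqrt(34)/3 ≈ 1.2206

f''(x) = 2*(-3*x^3 - 24*x^2 + 72*x + 64)/(x^6 + 24*x^4 + 192*x^2 + 512)
Second-derivative test at each critical point:
  f''(-6.5540) = -0.0090 < 0 → local maximum
  f''(1.2206) = 0.2590 > 0 → local minimum

Critical points: x = -2*sqrt(34)/3 - 8/3 ≈ -6.5540 (local maximum); x = -8/3 + 2*sqrt(34)/3 ≈ 1.2206 (local minimum)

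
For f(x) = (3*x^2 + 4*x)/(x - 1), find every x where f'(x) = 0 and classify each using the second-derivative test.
f'(x) = (3*x^2 - 6*x - 4)/(x^2 - 2*x + 1)

Solve f'(x) = 0:
  f'(x) = (3*x^2 - 6*x - 4)/(x - 1)^2; the denominator is positive wherever f is defined, so f'(x) = 0 ⇔ 3*x^2 - 6*x - 4 = 0.
  3*x^2 - 6*x - 4 = 0 has no rational roots; quadratic formula: x = (6 ± √84)/6.
  ⇒ x = 1 - sqrt(21)/3 ≈ -0.5275, 1 + sqrt(21)/3 ≈ 2.5275

f''(x) = 14/(x^3 - 3*x^2 + 3*x - 1)
Second-derivative test at each critical point:
  f''(-0.5275) = -3.9279 < 0 → local maximum
  f''(2.5275) = 3.9279 > 0 → local minimum

Critical points: x = 1 - sqrt(21)/3 ≈ -0.5275 (local maximum); x = 1 + sqrt(21)/3 ≈ 2.5275 (local minimum)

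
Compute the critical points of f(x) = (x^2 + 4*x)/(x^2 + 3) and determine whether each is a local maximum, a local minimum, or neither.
f'(x) = 2*(-2*x^2 + 3*x + 6)/(x^4 + 6*x^2 + 9)

Solve f'(x) = 0:
  f'(x) = -2*(2*x^2 - 3*x - 6)/(x^2 + 3)^2; the denominator is positive wherever f is defined, so f'(x) = 0 ⇔ -4*x^2 + 6*x + 12 = 0.
  Factor: -4*x^2 + 6*x + 12 = -2*(2*x^2 - 3*x - 6); 2*x^2 - 3*x - 6 = 0 has no rational roots; quadratic formula: x = (3 ± √57)/4.
  ⇒ x = 3/4 - sqrt(57)/4 ≈ -1.1375, 3/4 + sqrt(57)/4 ≈ 2.6375

f''(x) = 2*(4*x^3 - 9*x^2 - 36*x + 9)/(x^6 + 9*x^4 + 27*x^2 + 27)
Second-derivative test at each critical point:
  f''(-1.1375) = 0.8190 > 0 → local minimum
  f''(2.6375) = -0.1523 < 0 → local maximum

Critical points: x = 3/4 - sqrt(57)/4 ≈ -1.1375 (local minimum); x = 3/4 + sqrt(57)/4 ≈ 2.6375 (local maximum)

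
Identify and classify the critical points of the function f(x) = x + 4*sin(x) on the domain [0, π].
f'(x) = 4*cos(x) + 1

Solve f'(x) = 0 on [0, π]:
  f'(x) = 0 ⇔ cos(x) = -1/4, i.e. x = ±arccos(-1/4) + 2nπ; keep the solutions lying in [0, π].
  ⇒ x = acos(-1/4) ≈ 1.8235

f''(x) = -4*sin(x)
Second-derivative test at each critical point:
  f''(1.8235) = -3.8730 < 0 → local maximum

Critical points: x = acos(-1/4) ≈ 1.8235 (local maximum)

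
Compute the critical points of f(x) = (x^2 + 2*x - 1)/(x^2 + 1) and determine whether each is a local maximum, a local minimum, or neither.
f'(x) = 2*(-x^2 + 2*x + 1)/(x^4 + 2*x^2 + 1)

Solve f'(x) = 0:
  f'(x) = -2*(x^2 - 2*x - 1)/(x^2 + 1)^2; the denominator is positive wherever f is defined, so f'(x) = 0 ⇔ -2*x^2 + 4*x + 2 = 0.
  Factor: -2*x^2 + 4*x + 2 = -2*(x^2 - 2*x - 1); x^2 - 2*x - 1 = 0 has no rational roots; quadratic formula: x = (2 ± √8)/2.
  ⇒ x = 1 - sqrt(2) ≈ -0.4142, 1 + sqrt(2) ≈ 2.4142

f''(x) = 4*(x^3 - 3*x^2 - 3*x + 1)/(x^6 + 3*x^4 + 3*x^2 + 1)
Second-derivative test at each critical point:
  f''(-0.4142) = 4.1213 > 0 → local minimum
  f''(2.4142) = -0.1213 < 0 → local maximum

Critical points: x = 1 - sqrt(2) ≈ -0.4142 (local minimum); x = 1 + sqrt(2) ≈ 2.4142 (local maximum)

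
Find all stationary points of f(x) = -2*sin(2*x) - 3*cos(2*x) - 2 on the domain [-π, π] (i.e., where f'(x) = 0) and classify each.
f'(x) = 6*sin(2*x) - 4*cos(2*x)

Solve f'(x) = 0 on [-π, π]:
  f'(x) = 0 ⇔ -2*cos(2*x) = -3*sin(2*x) ⇔ tan(2*x) = 2/3, i.e. 2*x = arctan(2/3) + nπ; keep the solutions lying in [-π, π].
  ⇒ x = -pi + atan(2/3)/2 ≈ -2.8476, -pi/2 + atan(2/3)/2 ≈ -1.2768, atan(2/3)/2 ≈ 0.2940, atan(2/3)/2 + pi/2 ≈ 1.8648

f''(x) = 8*sin(2*x) + 12*cos(2*x)
Second-derivative test at each critical point:
  f''(-2.8476) = 14.4222 > 0 → local minimum
  f''(-1.2768) = -14.4222 < 0 → local maximum
  f''(0.2940) = 14.4222 > 0 → local minimum
  f''(1.8648) = -14.4222 < 0 → local maximum

Critical points: x = -pi + atan(2/3)/2 ≈ -2.8476 (local minimum); x = -pi/2 + atan(2/3)/2 ≈ -1.2768 (local maximum); x = atan(2/3)/2 ≈ 0.2940 (local minimum); x = atan(2/3)/2 + pi/2 ≈ 1.8648 (local maximum)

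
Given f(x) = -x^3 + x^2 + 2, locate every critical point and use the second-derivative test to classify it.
f'(x) = x*(2 - 3*x)

Solve f'(x) = 0:
  Factor: -3*x^2 + 2*x = -x*(3*x - 2) = 0.
  ⇒ x = 0, 2/3

f''(x) = 2 - 6*x
Second-derivative test at each critical point:
  f''(0) = 2 > 0 → local minimum
  f''(2/3) = -2 < 0 → local maximum

Critical points: x = 0 (local minimum); x = 2/3 (local maximum)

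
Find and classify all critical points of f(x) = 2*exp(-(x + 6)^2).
f'(x) = 4*(-x - 6)*exp(-(x + 6)^2)

Solve f'(x) = 0:
  f'(x) = (-4*x - 24)·exp(-(x + 6)^2) and exp(-(x + 6)^2) > 0 for every x, so f'(x) = 0 ⇔ -4*x - 24 = 0.
  Factor: -4*x - 24 = -4*(x + 6) = 0.
  ⇒ x = -6

f''(x) = 4*(2*(x + 6)^2 - 1)*exp(-(x + 6)^2)
Second-derivative test at each critical point:
  f''(-6) = -4 < 0 → local maximum

Critical points: x = -6 (local maximum)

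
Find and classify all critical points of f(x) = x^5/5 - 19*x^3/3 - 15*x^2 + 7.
f'(x) = x*(x^3 - 19*x - 30)

Solve f'(x) = 0:
  Factor: x^4 - 19*x^2 - 30*x = x*(x - 5)*(x + 2)*(x + 3) = 0.
  ⇒ x = -3, -2, 0, 5

f''(x) = 4*x^3 - 38*x - 30
Second-derivative test at each critical point:
  f''(-3) = -24 < 0 → local maximum
  f''(-2) = 14 > 0 → local minimum
  f''(0) = -30 < 0 → local maximum
  f''(5) = 280 > 0 → local minimum

Critical points: x = -3 (local maximum); x = -2 (local minimum); x = 0 (local maximum); x = 5 (local minimum)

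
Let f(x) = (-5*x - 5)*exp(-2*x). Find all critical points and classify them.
f'(x) = 5*(2*x + 1)*exp(-2*x)

Solve f'(x) = 0:
  f'(x) = (10*x + 5)·exp(-2*x) and exp(-2*x) > 0 for every x, so f'(x) = 0 ⇔ 10*x + 5 = 0.
  Factor: 10*x + 5 = 5*(2*x + 1) = 0.
  ⇒ x = -1/2

f''(x) = -20*x*exp(-2*x)
Second-derivative test at each critical point:
  f''(-1/2) = 27.1828 > 0 → local minimum

Critical points: x = -1/2 (local minimum)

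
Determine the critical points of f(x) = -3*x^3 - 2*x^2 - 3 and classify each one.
f'(x) = x*(-9*x - 4)

Solve f'(x) = 0:
  Factor: -9*x^2 - 4*x = -x*(9*x + 4) = 0.
  ⇒ x = -4/9, 0

f''(x) = -18*x - 4
Second-derivative test at each critical point:
  f''(-4/9) = 4 > 0 → local minimum
  f''(0) = -4 < 0 → local maximum

Critical points: x = -4/9 (local minimum); x = 0 (local maximum)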